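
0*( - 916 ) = 0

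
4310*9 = 38790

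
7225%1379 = 330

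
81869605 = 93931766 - 12062161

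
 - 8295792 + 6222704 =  - 2073088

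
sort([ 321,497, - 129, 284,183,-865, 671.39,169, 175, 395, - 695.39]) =[  -  865, - 695.39 , - 129, 169, 175, 183, 284,321, 395 , 497, 671.39]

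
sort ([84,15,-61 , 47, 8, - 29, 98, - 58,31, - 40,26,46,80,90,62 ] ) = [ - 61, - 58, - 40,-29,  8, 15, 26,31,46, 47,62,  80,84,90,98] 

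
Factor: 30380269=191^1*159059^1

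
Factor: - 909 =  - 3^2*101^1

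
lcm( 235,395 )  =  18565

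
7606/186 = 40+83/93 = 40.89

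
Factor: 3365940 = 2^2*3^1*5^1*56099^1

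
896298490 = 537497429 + 358801061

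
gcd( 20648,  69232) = 8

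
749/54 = 749/54 = 13.87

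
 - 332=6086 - 6418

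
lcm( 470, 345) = 32430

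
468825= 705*665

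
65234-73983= - 8749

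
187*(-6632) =  -  1240184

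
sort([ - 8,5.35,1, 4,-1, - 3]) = [  -  8, - 3, -1,1,4, 5.35]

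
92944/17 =5467 + 5/17=5467.29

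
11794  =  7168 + 4626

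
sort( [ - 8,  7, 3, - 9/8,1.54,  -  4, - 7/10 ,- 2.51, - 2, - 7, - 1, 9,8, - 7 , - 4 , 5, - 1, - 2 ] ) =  [ - 8, - 7, - 7, -4, - 4,  -  2.51, - 2, - 2, - 9/8,-1, - 1 ,-7/10,1.54, 3, 5 , 7, 8 , 9]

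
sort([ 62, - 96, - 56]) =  [ - 96, - 56,62]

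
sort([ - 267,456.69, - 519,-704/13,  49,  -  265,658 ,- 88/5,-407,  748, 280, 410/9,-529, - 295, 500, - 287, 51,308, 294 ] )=[ - 529, - 519,  -  407, - 295, - 287,-267,-265, - 704/13 , - 88/5 , 410/9, 49, 51, 280, 294, 308 , 456.69, 500, 658,748]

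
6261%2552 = 1157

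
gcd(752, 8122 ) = 2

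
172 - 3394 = - 3222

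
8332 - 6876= 1456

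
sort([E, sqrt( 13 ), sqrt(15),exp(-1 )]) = [exp(  -  1), E,sqrt( 13),sqrt ( 15)]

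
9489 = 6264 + 3225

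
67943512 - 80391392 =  - 12447880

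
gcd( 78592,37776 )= 16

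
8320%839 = 769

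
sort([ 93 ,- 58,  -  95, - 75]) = [ - 95, - 75, - 58, 93]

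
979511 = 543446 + 436065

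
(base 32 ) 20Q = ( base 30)294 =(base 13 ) c37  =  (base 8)4032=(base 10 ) 2074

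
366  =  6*61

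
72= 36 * 2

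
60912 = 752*81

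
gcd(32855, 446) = 1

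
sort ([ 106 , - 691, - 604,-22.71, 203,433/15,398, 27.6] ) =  [ - 691, - 604, -22.71, 27.6,433/15, 106,  203 , 398]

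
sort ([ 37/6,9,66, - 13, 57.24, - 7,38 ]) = [ - 13, - 7, 37/6,9,  38, 57.24,66 ] 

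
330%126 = 78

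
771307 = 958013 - 186706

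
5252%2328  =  596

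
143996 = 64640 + 79356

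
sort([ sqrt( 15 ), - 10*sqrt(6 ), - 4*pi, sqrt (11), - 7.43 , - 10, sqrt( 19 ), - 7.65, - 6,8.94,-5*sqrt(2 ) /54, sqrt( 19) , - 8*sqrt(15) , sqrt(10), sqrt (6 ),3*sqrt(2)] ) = [ - 8*sqrt( 15), - 10*sqrt(6 ),-4*pi,  -  10, - 7.65, - 7.43  , - 6, - 5*sqrt( 2 )/54,  sqrt(6 ), sqrt (10 ),sqrt (11 ),  sqrt ( 15), 3*sqrt( 2),sqrt( 19),sqrt( 19 ),  8.94] 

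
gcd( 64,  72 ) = 8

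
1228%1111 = 117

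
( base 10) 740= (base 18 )252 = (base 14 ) 3ac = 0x2e4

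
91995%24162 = 19509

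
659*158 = 104122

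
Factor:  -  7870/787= -2^1*5^1=- 10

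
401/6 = 401/6= 66.83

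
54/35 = 1+19/35 = 1.54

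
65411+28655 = 94066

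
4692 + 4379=9071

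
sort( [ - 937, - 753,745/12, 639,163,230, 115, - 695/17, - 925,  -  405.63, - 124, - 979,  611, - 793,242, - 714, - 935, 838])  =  [ - 979, - 937,  -  935, - 925, - 793, - 753 ,-714,  -  405.63,  -  124, - 695/17,745/12, 115 , 163,230, 242, 611, 639, 838 ] 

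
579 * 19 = 11001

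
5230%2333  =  564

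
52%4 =0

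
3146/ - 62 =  - 51  +  8/31 = - 50.74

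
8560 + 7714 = 16274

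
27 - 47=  - 20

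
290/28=10 + 5/14 = 10.36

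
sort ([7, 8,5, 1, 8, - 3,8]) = [ - 3, 1,5,7,  8, 8,8 ]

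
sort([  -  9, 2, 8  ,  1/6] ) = [ - 9,1/6,2 , 8 ]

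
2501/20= 125+1/20 = 125.05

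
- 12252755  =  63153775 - 75406530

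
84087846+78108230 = 162196076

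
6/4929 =2/1643 = 0.00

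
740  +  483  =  1223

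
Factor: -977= - 977^1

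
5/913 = 5/913 = 0.01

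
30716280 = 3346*9180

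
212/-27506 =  - 106/13753=- 0.01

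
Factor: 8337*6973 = 3^1*7^1*19^1*367^1*397^1  =  58133901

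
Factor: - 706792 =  - 2^3*17^1*5197^1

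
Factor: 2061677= 37^1*55721^1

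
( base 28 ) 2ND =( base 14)B4D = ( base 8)4261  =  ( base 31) 29o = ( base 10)2225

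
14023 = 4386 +9637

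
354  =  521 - 167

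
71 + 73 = 144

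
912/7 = 912/7 = 130.29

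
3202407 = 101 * 31707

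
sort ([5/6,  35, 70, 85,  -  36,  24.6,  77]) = [ - 36, 5/6, 24.6, 35,  70, 77,  85] 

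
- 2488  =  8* ( - 311) 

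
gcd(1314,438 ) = 438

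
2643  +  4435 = 7078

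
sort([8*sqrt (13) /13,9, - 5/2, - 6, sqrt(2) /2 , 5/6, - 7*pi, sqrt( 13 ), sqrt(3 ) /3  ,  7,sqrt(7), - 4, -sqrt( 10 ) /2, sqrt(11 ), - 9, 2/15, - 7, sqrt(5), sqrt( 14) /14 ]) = [ - 7*pi,-9 ,-7, - 6,- 4, - 5/2, - sqrt(10) /2, 2/15, sqrt (14 )/14, sqrt ( 3) /3,sqrt( 2 )/2,5/6,  8*sqrt(13) /13, sqrt(5),sqrt ( 7 ), sqrt ( 11),sqrt ( 13),7, 9]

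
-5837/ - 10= 583 + 7/10 = 583.70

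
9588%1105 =748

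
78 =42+36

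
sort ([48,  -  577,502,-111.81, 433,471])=[ - 577, - 111.81, 48,433 , 471,502 ] 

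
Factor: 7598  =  2^1*29^1*131^1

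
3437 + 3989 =7426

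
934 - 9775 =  - 8841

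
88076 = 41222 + 46854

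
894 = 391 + 503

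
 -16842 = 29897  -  46739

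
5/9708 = 5/9708 = 0.00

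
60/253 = 60/253=0.24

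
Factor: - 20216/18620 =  - 38/35 = - 2^1*5^( - 1 )*7^( - 1)*19^1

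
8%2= 0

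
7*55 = 385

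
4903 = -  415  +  5318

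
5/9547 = 5/9547 = 0.00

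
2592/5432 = 324/679 = 0.48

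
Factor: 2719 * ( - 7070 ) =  - 19223330 =-2^1*5^1*7^1*101^1 * 2719^1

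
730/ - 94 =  - 365/47 = -7.77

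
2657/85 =31 + 22/85 = 31.26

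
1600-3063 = -1463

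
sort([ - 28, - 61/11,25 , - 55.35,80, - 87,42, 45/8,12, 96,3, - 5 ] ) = [ - 87, - 55.35, - 28, - 61/11, - 5 , 3,45/8,12,25,  42, 80, 96] 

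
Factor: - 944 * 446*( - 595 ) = 2^5*5^1* 7^1 * 17^1*59^1*223^1 = 250509280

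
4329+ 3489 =7818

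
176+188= 364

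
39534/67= 590  +  4/67 =590.06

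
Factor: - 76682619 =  - 3^4* 13^1*72823^1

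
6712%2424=1864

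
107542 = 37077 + 70465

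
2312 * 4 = 9248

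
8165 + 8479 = 16644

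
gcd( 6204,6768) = 564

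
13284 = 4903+8381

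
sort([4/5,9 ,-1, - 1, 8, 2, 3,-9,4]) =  [ - 9, - 1, - 1,4/5,2,3,  4, 8, 9 ] 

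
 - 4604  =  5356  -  9960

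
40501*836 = 33858836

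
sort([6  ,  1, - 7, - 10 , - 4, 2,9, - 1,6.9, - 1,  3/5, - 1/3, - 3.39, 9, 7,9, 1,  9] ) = [ - 10 , - 7, - 4, - 3.39, - 1, - 1, -1/3 , 3/5,1,  1 , 2, 6, 6.9,7, 9,9,9,9 ] 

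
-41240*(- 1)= 41240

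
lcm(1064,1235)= 69160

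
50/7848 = 25/3924 = 0.01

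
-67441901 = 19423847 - 86865748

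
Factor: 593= 593^1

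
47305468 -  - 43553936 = 90859404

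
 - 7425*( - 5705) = 42359625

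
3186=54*59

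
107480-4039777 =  - 3932297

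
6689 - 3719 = 2970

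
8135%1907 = 507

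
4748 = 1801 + 2947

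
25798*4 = 103192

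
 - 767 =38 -805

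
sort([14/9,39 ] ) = [ 14/9, 39 ] 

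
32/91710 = 16/45855 = 0.00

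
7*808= 5656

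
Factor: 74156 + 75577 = 149733 = 3^2 * 127^1 * 131^1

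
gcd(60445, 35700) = 35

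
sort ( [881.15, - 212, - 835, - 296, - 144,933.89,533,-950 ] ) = [  -  950, - 835, - 296, - 212 ,  -  144 , 533,  881.15,  933.89]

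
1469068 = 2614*562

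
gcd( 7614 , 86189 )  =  1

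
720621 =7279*99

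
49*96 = 4704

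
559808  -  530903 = 28905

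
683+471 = 1154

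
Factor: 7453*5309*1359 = 53772880743 = 3^2*29^1*151^1 * 257^1 * 5309^1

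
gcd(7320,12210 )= 30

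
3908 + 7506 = 11414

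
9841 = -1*( -9841)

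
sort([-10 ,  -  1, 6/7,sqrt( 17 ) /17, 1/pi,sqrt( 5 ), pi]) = [ - 10 , - 1,  sqrt(17)/17,1/pi , 6/7,sqrt( 5),pi]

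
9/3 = 3  =  3.00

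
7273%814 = 761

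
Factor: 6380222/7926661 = 2^1*3190111^1*7926661^ ( - 1 )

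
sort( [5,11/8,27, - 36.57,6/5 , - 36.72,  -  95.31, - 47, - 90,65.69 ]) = [ - 95.31 , - 90,  -  47,-36.72,  -  36.57 , 6/5,11/8 , 5,27,65.69]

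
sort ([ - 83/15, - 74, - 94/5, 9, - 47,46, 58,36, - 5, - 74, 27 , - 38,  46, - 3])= [  -  74, - 74, - 47 , - 38, - 94/5, - 83/15, - 5,  -  3,9, 27,36,46, 46, 58] 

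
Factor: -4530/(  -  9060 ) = 1/2 = 2^( - 1) 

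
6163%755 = 123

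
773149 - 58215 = 714934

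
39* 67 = 2613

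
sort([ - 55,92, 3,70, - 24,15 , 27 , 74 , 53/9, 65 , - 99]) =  [ - 99 ,  -  55, - 24, 3, 53/9, 15, 27, 65,70 , 74  ,  92]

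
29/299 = 29/299 = 0.10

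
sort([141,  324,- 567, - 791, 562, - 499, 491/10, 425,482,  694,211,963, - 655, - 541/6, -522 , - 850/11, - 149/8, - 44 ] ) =[ - 791, - 655, - 567, - 522,- 499, - 541/6, - 850/11,-44, - 149/8, 491/10,141,211, 324,425 , 482 , 562, 694,  963]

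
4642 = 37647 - 33005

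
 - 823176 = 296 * ( - 2781 ) 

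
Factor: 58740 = 2^2*3^1*5^1 * 11^1*89^1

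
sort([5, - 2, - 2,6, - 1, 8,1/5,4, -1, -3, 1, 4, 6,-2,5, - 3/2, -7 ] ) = [- 7, - 3, - 2,-2 , - 2, -3/2, - 1, -1,  1/5, 1, 4,  4, 5, 5,6, 6,8]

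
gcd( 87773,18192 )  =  1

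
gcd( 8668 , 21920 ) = 4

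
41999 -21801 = 20198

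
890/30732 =445/15366 = 0.03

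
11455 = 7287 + 4168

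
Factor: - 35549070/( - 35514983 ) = 2^1*3^1*5^1*7^(-1) * 29^2*1409^1*1601^( - 1)*3169^( - 1)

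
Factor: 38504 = 2^3*4813^1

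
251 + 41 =292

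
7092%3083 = 926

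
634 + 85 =719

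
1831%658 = 515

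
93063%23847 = 21522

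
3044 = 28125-25081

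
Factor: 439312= 2^4*27457^1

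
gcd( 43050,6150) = 6150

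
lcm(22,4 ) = 44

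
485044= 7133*68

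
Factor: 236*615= 145140  =  2^2*3^1*5^1*41^1*59^1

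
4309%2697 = 1612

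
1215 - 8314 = -7099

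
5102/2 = 2551 =2551.00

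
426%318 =108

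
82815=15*5521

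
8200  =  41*200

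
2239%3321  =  2239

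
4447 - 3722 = 725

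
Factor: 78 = 2^1*3^1 * 13^1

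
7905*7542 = 59619510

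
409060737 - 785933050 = - 376872313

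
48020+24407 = 72427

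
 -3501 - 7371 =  - 10872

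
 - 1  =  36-37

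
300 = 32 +268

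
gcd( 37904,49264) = 16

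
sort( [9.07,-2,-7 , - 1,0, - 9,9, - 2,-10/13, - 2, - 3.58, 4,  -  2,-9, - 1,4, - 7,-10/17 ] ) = [  -  9, - 9,  -  7, - 7, - 3.58,- 2,-2, - 2,-2, - 1,  -  1, - 10/13,-10/17, 0, 4,4,9,9.07]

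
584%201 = 182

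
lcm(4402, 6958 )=215698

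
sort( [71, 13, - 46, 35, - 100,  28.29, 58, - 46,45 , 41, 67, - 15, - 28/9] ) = [ - 100, - 46, - 46,-15, - 28/9, 13, 28.29, 35,41,45, 58, 67, 71 ] 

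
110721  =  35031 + 75690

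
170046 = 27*6298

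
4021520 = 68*59140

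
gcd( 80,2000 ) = 80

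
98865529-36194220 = 62671309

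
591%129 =75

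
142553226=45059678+97493548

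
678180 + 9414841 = 10093021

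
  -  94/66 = -47/33 = - 1.42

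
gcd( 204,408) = 204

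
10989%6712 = 4277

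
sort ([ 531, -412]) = [-412, 531 ]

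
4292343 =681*6303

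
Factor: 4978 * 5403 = 2^1*3^1*19^1*131^1*1801^1 = 26896134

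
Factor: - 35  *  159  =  -5565 =- 3^1*5^1*7^1*53^1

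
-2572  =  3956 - 6528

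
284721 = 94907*3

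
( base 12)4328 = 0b1110011010000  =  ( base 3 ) 101010012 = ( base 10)7376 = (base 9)11105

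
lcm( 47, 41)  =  1927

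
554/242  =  2 + 35/121 =2.29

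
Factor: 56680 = 2^3 * 5^1*13^1*109^1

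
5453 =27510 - 22057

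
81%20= 1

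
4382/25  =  4382/25 = 175.28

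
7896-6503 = 1393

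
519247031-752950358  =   - 233703327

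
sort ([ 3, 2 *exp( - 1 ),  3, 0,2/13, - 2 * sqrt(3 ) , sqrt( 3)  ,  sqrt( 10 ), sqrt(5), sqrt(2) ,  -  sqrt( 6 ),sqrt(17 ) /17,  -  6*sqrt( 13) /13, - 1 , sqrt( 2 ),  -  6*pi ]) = [ - 6*pi ,  -  2 * sqrt(3),  -  sqrt( 6 ),  -  6 * sqrt (13 ) /13,  -  1,0,2/13,sqrt( 17 )/17,2 * exp( - 1 ), sqrt( 2 )  ,  sqrt( 2 ),  sqrt( 3),sqrt( 5 ), 3  ,  3, sqrt(10 )] 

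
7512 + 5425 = 12937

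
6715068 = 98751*68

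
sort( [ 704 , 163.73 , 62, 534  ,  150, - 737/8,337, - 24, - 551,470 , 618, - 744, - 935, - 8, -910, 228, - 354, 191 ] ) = [-935, - 910, - 744 , - 551, - 354, - 737/8,-24,-8,  62,150, 163.73,191,  228,337, 470, 534, 618, 704] 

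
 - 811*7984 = -6475024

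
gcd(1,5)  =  1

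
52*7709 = 400868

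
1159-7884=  - 6725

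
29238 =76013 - 46775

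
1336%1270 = 66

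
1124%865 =259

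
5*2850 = 14250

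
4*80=320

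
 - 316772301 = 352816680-669588981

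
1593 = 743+850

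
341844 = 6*56974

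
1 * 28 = 28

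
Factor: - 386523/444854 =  - 2^(  -  1)*3^2*67^1*347^(  -  1) = -603/694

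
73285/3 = 24428 + 1/3= 24428.33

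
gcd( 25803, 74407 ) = 1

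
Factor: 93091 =127^1*733^1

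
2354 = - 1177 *(- 2)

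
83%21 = 20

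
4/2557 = 4/2557= 0.00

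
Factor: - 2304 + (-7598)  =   - 9902  =  -  2^1*4951^1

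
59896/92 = 651 + 1/23 = 651.04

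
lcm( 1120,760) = 21280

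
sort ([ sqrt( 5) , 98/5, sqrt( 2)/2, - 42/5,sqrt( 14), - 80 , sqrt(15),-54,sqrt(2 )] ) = [ - 80, - 54, - 42/5,  sqrt(2 )/2,  sqrt( 2 ),  sqrt(5),sqrt(14),sqrt(15), 98/5]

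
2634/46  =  1317/23 = 57.26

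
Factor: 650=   2^1 * 5^2*13^1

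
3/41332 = 3/41332 = 0.00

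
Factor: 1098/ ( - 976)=-9/8  =  - 2^ ( - 3 )*3^2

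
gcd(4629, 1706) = 1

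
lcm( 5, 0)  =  0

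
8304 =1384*6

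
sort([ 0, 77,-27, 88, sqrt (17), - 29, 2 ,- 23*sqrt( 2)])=[ -23*sqrt ( 2 ),- 29, - 27 , 0,2,sqrt( 17 ),77 , 88 ] 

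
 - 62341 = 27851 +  - 90192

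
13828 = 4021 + 9807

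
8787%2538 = 1173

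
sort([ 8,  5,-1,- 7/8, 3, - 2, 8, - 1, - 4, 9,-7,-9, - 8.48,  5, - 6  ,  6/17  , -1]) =[ - 9, - 8.48,  -  7,-6, - 4,-2,-1  , - 1, - 1,-7/8, 6/17, 3,5 , 5,8 , 8, 9]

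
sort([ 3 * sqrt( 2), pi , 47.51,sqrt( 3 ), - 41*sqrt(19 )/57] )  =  [ - 41*sqrt( 19 )/57,sqrt( 3 ), pi, 3 * sqrt (2), 47.51 ]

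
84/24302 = 42/12151 = 0.00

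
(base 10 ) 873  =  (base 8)1551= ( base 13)522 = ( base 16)369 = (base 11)724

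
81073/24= 3378 + 1/24=3378.04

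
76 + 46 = 122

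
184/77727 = 184/77727  =  0.00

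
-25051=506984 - 532035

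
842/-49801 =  - 842/49801=-0.02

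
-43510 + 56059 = 12549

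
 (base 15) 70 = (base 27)3O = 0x69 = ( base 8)151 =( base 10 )105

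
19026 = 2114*9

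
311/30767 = 311/30767 = 0.01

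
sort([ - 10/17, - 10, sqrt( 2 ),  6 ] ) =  [ - 10, - 10/17,sqrt(2),  6]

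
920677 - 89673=831004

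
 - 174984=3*(-58328 )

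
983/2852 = 983/2852 = 0.34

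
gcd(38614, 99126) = 2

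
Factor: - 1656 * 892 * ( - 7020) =2^7* 3^5*5^1*13^1*23^1*223^1 = 10369607040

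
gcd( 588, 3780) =84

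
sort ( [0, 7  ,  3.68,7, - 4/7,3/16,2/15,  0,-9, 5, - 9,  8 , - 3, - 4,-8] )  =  [ - 9 , - 9 , -8 , - 4, - 3,  -  4/7,0,0,2/15, 3/16, 3.68, 5 , 7,7,8] 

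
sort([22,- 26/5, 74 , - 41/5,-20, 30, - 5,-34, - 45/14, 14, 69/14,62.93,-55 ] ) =[-55,-34 ,-20, - 41/5, - 26/5,-5,  -  45/14, 69/14, 14, 22,30, 62.93, 74]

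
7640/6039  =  7640/6039 = 1.27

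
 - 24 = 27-51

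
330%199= 131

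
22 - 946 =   -  924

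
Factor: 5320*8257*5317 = 233561135080 = 2^3*5^1*7^1* 13^1*19^1*23^1*359^1 * 409^1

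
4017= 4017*1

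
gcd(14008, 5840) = 8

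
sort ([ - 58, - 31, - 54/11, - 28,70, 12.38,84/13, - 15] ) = [- 58,- 31, - 28 ,- 15, - 54/11,  84/13,  12.38, 70 ]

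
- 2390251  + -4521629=-6911880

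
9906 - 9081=825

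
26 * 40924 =1064024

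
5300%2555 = 190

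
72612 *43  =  3122316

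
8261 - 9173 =-912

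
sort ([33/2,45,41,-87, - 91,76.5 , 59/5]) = [ - 91,-87, 59/5, 33/2,41, 45,  76.5 ]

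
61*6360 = 387960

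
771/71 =771/71= 10.86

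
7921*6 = 47526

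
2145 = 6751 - 4606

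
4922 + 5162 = 10084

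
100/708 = 25/177 = 0.14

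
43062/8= 21531/4 = 5382.75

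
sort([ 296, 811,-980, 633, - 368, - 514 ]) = [ - 980,  -  514, - 368, 296,633, 811]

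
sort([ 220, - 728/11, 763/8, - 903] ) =[ - 903  , -728/11 , 763/8, 220] 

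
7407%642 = 345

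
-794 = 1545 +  - 2339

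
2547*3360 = 8557920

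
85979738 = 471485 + 85508253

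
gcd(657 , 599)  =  1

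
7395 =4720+2675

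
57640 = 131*440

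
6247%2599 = 1049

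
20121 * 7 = 140847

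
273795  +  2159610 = 2433405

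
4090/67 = 61 + 3/67 = 61.04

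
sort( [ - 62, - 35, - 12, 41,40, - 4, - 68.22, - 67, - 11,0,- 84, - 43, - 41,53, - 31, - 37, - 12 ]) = [ - 84, - 68.22, - 67,  -  62, - 43, - 41, - 37, - 35, - 31, - 12, - 12, - 11 , - 4, 0, 40, 41,53]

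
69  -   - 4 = 73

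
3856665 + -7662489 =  - 3805824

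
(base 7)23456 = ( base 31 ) 69n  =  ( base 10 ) 6068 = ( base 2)1011110110100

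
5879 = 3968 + 1911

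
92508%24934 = 17706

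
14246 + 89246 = 103492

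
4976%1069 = 700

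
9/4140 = 1/460 = 0.00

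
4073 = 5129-1056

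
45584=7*6512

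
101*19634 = 1983034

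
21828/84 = 1819/7 =259.86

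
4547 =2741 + 1806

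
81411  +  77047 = 158458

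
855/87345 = 19/1941 = 0.01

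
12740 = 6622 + 6118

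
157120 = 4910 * 32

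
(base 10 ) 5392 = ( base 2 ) 1010100010000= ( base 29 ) 6br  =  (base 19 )ehf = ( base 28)6og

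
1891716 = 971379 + 920337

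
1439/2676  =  1439/2676 = 0.54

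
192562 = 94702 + 97860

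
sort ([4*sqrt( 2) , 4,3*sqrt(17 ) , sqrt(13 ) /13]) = [sqrt(13)/13,4 , 4*sqrt(2),3*sqrt( 17)] 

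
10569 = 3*3523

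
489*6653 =3253317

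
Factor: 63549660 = 2^2*3^1*5^1*1059161^1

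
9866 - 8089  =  1777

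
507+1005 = 1512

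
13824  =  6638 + 7186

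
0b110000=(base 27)1l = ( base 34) 1e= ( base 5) 143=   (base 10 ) 48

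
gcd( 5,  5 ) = 5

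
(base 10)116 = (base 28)44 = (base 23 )51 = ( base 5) 431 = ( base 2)1110100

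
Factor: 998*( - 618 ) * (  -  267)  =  2^2 * 3^2*89^1*103^1 *499^1 = 164675988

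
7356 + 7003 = 14359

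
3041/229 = 3041/229 = 13.28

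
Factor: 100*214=21400  =  2^3*5^2*107^1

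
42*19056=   800352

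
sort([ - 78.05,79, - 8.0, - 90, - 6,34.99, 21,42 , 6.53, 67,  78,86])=[ - 90,-78.05,-8.0, - 6, 6.53,21,  34.99,42, 67,78,79,86]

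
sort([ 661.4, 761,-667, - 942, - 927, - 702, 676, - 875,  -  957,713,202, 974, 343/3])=[ - 957, - 942,-927, - 875, - 702,- 667, 343/3 , 202, 661.4, 676,713,761, 974]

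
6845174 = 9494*721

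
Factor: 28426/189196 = 61/406 = 2^(-1)*7^ (-1)*29^( - 1)*61^1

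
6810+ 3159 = 9969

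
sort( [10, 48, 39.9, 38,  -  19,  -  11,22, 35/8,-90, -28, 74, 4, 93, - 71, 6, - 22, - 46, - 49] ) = [  -  90, - 71 , - 49 , - 46, - 28, - 22, - 19, - 11,4,35/8, 6,10, 22, 38 , 39.9,48,74,93]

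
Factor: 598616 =2^3*  74827^1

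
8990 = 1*8990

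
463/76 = 463/76 = 6.09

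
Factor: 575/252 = 2^(-2 ) * 3^(-2 )*5^2*7^( - 1 )*23^1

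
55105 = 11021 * 5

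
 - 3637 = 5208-8845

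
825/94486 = 825/94486 = 0.01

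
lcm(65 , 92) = 5980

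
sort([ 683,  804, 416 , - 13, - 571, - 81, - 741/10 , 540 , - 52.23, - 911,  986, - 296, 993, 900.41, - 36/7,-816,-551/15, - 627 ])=[ - 911, - 816,  -  627, - 571, - 296,-81, -741/10 , - 52.23 , - 551/15, - 13,  -  36/7,416,540,683, 804,900.41,986, 993 ]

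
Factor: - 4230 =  - 2^1*3^2*5^1*47^1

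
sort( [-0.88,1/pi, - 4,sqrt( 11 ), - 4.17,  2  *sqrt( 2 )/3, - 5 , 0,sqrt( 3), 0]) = [  -  5, - 4.17, - 4 , - 0.88,0, 0,1/pi,2 *sqrt(2 )/3 , sqrt(3 ) , sqrt(11 ) ] 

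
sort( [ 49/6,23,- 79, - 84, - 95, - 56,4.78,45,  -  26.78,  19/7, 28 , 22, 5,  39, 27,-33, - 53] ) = [ - 95,-84,- 79, - 56, - 53 ,-33,-26.78, 19/7, 4.78, 5, 49/6, 22, 23 , 27,28,39, 45 ] 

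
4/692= 1/173 = 0.01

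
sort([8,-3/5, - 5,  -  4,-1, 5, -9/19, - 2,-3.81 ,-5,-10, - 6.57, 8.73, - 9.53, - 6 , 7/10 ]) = [ - 10, - 9.53,-6.57 , - 6,-5, - 5, - 4, - 3.81, - 2,-1 ,-3/5,-9/19, 7/10,5,8,8.73] 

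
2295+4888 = 7183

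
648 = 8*81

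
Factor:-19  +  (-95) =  - 2^1*3^1*19^1 =- 114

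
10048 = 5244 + 4804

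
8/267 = 8/267 = 0.03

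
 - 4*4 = -16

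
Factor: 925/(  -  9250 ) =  -2^( - 1 )*5^( - 1) = - 1/10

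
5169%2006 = 1157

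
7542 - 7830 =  - 288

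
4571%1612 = 1347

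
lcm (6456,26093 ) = 626232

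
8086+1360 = 9446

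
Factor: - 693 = -3^2*7^1*11^1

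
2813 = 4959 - 2146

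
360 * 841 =302760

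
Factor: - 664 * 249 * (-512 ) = 2^12*3^1*83^2 = 84652032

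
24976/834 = 29 + 395/417 = 29.95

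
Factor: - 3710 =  - 2^1*5^1 * 7^1*53^1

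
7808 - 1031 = 6777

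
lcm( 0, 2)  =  0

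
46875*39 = 1828125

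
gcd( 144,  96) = 48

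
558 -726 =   -  168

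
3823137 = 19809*193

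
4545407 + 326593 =4872000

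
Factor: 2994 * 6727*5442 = 109605351996 = 2^2*3^2*7^1*31^2*499^1*907^1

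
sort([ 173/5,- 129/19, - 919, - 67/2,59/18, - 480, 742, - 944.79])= [ - 944.79, - 919, - 480, - 67/2, - 129/19,  59/18, 173/5,742 ] 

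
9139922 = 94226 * 97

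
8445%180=165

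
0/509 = 0 = 0.00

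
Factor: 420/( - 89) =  - 2^2*3^1*5^1*7^1*89^ ( - 1) 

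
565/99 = 565/99  =  5.71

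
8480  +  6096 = 14576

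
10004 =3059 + 6945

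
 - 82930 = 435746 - 518676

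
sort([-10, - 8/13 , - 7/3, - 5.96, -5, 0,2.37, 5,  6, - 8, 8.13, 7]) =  [-10,-8,-5.96, - 5, - 7/3, - 8/13, 0, 2.37, 5, 6,7, 8.13 ]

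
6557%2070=347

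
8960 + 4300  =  13260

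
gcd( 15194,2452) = 2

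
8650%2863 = 61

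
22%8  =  6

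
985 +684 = 1669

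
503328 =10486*48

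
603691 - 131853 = 471838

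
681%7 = 2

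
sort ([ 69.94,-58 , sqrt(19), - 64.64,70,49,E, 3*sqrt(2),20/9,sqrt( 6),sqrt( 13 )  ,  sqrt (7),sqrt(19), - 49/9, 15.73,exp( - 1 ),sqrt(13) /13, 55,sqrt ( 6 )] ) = [ -64.64, - 58 , - 49/9, sqrt(13)/13, exp(-1),  20/9, sqrt(6 ),sqrt(6),sqrt(7), E,sqrt(13),3*sqrt(2),sqrt(19), sqrt( 19),15.73,  49,55,69.94,70] 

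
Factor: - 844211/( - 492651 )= 3^( - 2) * 19^( - 1)*43^ ( -1) * 67^( -1)*211^1 * 4001^1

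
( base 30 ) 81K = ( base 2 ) 1110001010010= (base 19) 111b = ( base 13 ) 33b9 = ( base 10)7250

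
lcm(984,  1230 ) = 4920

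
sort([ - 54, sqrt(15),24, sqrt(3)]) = [-54,sqrt ( 3 ),sqrt(15), 24] 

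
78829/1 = 78829 = 78829.00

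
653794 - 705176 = -51382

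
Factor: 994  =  2^1*7^1*71^1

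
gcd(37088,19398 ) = 122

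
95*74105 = 7039975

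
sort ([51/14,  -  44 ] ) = [ - 44, 51/14 ] 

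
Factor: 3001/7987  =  7^(  -  2) * 163^( - 1)*3001^1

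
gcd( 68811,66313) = 1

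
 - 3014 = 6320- 9334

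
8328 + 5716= 14044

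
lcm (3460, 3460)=3460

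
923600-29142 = 894458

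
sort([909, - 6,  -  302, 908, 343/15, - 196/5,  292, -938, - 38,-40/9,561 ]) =[-938, - 302, - 196/5,- 38, - 6, - 40/9,  343/15,292, 561, 908, 909]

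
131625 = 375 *351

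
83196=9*9244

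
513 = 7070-6557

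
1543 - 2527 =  - 984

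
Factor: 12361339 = 43^1*103^1*2791^1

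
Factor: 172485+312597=485082= 2^1*3^3 * 13^1*691^1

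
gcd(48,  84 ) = 12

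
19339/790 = 19339/790 = 24.48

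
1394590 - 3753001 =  - 2358411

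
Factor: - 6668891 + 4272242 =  - 3^1*281^1*2843^1 = - 2396649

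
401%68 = 61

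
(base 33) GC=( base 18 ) 1C0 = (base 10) 540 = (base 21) 14F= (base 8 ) 1034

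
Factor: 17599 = 17599^1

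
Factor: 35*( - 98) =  - 2^1*5^1*7^3  =  - 3430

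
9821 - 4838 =4983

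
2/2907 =2/2907  =  0.00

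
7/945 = 1/135 = 0.01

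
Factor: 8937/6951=3^2*7^( - 1) = 9/7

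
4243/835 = 4243/835 = 5.08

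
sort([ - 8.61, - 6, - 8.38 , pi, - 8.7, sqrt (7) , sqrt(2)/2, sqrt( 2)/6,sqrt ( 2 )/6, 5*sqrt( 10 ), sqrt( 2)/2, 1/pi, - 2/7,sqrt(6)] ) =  [-8.7,- 8.61 ,- 8.38,-6, - 2/7 , sqrt( 2)/6,  sqrt(2)/6,1/pi, sqrt( 2)/2, sqrt( 2)/2, sqrt ( 6 ), sqrt(7), pi, 5*sqrt(10) ] 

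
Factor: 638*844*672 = 361853184 = 2^8*3^1*7^1*11^1*29^1*211^1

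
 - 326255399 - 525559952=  - 851815351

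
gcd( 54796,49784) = 28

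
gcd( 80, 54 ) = 2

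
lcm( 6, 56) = 168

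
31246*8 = 249968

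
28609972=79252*361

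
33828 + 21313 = 55141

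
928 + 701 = 1629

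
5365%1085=1025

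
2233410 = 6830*327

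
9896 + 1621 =11517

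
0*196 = 0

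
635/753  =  635/753 = 0.84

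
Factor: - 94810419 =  - 3^4 * 11^1*97^1 * 1097^1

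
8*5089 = 40712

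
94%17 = 9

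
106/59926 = 53/29963 = 0.00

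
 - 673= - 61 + - 612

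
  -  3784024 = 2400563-6184587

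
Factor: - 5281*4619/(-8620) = 2^(  -  2)*5^ (- 1)*31^1*149^1*431^( - 1)*5281^1 = 24392939/8620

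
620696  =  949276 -328580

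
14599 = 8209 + 6390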